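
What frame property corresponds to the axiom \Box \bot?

Emptiness of R

□⊥ is valid iff no world has any successor (otherwise □⊥ fails at any world with one).
Conversely, any frame satisfying \forall x \forall y \neg Rxy validates the schema.
Frame condition: \forall x \forall y \neg Rxy.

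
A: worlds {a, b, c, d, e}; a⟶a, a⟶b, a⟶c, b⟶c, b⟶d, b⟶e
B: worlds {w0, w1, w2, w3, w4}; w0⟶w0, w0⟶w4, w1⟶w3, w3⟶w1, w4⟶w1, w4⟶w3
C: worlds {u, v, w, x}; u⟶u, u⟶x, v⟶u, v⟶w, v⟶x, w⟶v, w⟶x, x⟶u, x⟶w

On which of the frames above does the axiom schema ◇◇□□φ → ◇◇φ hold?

B, C

Frame correspondent (Sahlqvist): ∀x ∀y (xR²y → ∃w (yR²w ∧ xR²w)) — i.e. a generalized confluence (Geach) condition.
A: fails — aR²b but no w with bR²w and aR²w.
B: ✓.
C: ✓.
Valid on: B, C.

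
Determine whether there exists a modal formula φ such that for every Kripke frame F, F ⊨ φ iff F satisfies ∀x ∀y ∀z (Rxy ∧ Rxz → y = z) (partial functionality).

The condition is partial functionality. A defining modal formula is ◇r → □r.
Suppose ◇r→□r is valid. Take Rxy, Rxz and set V(r)={y}. Then ◇r at x, so □r at x, so r at z, i.e. z=y.

Yes, by ◇r → □r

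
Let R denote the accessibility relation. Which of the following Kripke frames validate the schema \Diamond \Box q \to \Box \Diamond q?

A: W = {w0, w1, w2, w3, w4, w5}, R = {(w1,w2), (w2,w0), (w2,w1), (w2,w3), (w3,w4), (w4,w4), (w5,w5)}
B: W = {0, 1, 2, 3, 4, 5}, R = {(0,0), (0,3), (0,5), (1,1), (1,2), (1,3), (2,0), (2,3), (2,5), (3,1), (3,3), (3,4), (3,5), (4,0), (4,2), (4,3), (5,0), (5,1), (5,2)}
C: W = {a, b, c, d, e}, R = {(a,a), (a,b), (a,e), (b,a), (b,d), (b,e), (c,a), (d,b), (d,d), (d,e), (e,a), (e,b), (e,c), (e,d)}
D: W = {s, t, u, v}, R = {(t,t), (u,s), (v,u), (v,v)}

B

The schema corresponds to convergence: \forall x \forall y \forall z (Rxy \wedge Rxz \to \exists w (Ryw \wedge Rzw)).
A: fails — Rw2w3 and Rw2w1 but w3 and w1 have no common successor.
B: holds.
C: fails — Rec and Red but c and d have no common successor.
D: fails — Rus and Rus but s and s have no common successor.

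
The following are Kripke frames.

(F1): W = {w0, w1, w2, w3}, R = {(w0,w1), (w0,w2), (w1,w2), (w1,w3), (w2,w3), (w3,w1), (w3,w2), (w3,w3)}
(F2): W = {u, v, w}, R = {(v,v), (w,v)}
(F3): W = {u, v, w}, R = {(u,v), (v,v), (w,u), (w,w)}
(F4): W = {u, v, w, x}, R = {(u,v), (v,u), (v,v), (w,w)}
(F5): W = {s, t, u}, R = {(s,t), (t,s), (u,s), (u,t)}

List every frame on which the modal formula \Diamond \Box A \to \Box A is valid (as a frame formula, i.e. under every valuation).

This is the axiom for the Euclidean property; its first-order frame correspondent is \forall x \forall y \forall z (Rxy \wedge Rxz \to Ryz).
(F1): fails — Rw0w1 and Rw0w1 but not Rw1w1.
(F2): ✓.
(F3): fails — Rwu and Rwu but not Ruu.
(F4): fails — Rvu and Rvu but not Ruu.
(F5): fails — Rst and Rst but not Rtt.

(F2)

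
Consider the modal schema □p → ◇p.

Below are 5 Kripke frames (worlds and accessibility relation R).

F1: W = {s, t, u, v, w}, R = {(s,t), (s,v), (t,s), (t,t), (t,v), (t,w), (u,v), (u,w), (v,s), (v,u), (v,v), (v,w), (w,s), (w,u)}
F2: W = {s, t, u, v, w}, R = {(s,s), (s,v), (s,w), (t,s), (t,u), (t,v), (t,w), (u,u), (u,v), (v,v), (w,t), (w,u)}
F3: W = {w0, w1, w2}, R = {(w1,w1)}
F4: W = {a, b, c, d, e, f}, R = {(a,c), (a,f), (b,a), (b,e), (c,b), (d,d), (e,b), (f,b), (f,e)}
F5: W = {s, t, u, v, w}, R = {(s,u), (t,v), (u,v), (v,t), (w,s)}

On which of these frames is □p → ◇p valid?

Frame correspondent (Sahlqvist): ∀x ∃y Rxy — i.e. seriality.
F1: holds.
F2: holds.
F3: fails — world w0 has no successor.
F4: holds.
F5: holds.

F1, F2, F4, F5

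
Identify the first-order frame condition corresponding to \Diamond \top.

Seriality

This schema is equivalent to the D axiom □ψ → ◇ψ.
Its frame correspondent is seriality — \forall x \exists y Rxy.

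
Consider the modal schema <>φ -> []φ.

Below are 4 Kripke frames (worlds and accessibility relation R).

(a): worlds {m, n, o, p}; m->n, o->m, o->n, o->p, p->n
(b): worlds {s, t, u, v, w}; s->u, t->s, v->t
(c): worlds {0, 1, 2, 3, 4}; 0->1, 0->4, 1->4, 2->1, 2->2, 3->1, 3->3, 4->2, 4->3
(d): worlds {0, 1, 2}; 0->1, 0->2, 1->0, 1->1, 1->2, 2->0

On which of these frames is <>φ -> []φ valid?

(b)

The schema corresponds to partial functionality: forall x forall y forall z (Rxy & Rxz -> y = z).
(a): fails — o sees both m and n.
(b): ✓.
(c): fails — 0 sees both 1 and 4.
(d): fails — 0 sees both 1 and 2.
Valid on: (b).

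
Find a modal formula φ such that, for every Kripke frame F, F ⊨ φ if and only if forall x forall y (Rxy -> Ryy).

□(□q → q)

A defining formula is □(□q → q) (the T□ axiom).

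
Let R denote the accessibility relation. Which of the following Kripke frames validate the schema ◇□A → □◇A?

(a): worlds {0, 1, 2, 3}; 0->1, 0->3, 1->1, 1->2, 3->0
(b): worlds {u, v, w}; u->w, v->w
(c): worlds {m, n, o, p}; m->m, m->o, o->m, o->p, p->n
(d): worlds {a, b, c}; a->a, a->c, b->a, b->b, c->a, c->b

This is the axiom for convergence; its first-order frame correspondent is ∀x ∀y ∀z (Rxy ∧ Rxz → ∃w (Ryw ∧ Rzw)).
(a): fails — R01 and R03 but 1 and 3 have no common successor.
(b): fails — Ruw and Ruw but w and w have no common successor.
(c): fails — Rom and Rop but m and p have no common successor.
(d): satisfies the condition.
Valid on: (d).

(d)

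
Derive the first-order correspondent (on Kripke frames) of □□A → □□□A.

This is a Sahlqvist (Geach-type) schema ◇^0□^2A → □^3◇^0A.
Minimal-valuation argument: fix x; take any y with xR^0y and any z with xR^3z. Set V(A) to the set of worlds R-reachable from y in exactly 2 steps. Then □^2A holds at y, so the antecedent holds at x; validity forces ◇^0A at z, giving a w with zR^0w and yR^2w.
First-order correspondent: ∀x ∀z (xR³z → ∃w (xR²w ∧ z = w)).

∀x ∀z (xR³z → ∃w (xR²w ∧ z = w))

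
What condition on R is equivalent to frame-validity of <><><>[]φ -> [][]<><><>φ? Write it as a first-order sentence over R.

forall x forall y forall z ((x R^3 y & x R^2 z) -> exists w (yRw & z R^3 w))

This is a Sahlqvist (Geach-type) schema ◇^3□^1φ → □^2◇^3φ.
Minimal-valuation argument: fix x; take any y with xR^3y and any z with xR^2z. Set V(φ) to the set of worlds R-reachable from y in exactly 1 step. Then □^1φ holds at y, so the antecedent holds at x; validity forces ◇^3φ at z, giving a w with zR^3w and yR^1w.
First-order correspondent: forall x forall y forall z ((x R^3 y & x R^2 z) -> exists w (yRw & z R^3 w)).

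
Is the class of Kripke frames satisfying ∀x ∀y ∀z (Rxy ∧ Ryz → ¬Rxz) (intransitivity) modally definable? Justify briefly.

No

Any modally definable frame class is closed under surjective bounded morphisms.
The 3-cycle (worlds a,b,c with a→b→c→a) is intransitive. Mapping every world to a single reflexive point • is a surjective bounded morphism; the reflexive point is not intransitive (R••∧R•• but R••).
So no modal formula (or set of formulas) defines exactly the intransitive frames.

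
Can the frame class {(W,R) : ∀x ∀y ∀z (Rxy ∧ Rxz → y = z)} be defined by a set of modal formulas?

Yes — defined by ◇r → □r

This is a Sahlqvist condition; the CD axiom ◇r → □r defines it.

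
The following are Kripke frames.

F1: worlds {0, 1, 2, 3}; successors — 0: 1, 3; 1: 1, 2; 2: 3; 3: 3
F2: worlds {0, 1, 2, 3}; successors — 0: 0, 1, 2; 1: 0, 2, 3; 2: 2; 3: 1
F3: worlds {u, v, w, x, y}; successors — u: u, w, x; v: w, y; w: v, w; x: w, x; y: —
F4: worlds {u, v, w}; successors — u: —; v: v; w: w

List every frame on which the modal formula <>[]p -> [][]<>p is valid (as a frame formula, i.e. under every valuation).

This is the axiom for a generalized confluence (Geach) condition; its first-order frame correspondent is forall x forall y forall z ((xRy & x R^2 z) -> exists w (yRw & zRw)).
F1: fails — 0R1, 0R²2 but no w with 1Rw and 2Rw.
F2: fails — 0R1, 0R²3 but no w with 1Rw and 3Rw.
F3: fails — vRy, vR²v but no t with yRt and vRt.
F4: satisfies the condition.
Valid on: F4.

F4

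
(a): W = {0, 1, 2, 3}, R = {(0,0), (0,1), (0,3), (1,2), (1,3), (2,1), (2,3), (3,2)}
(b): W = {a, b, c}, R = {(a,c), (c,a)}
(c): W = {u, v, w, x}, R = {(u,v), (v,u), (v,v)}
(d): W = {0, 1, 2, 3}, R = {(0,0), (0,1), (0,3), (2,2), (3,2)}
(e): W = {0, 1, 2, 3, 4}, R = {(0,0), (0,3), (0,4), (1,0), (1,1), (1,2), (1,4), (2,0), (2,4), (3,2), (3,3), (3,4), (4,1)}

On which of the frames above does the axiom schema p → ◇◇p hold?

The schema corresponds to a generalized confluence (Geach) condition: ∀x ∃w (x = w ∧ xR²w).
(a): ✓.
(b): fails — at b but no w with b=w and bR²w.
(c): fails — at w but no t with w=t and wR²t.
(d): fails — at 1 but no w with 1=w and 1R²w.
(e): fails — at 2 but no w with 2=w and 2R²w.

(a)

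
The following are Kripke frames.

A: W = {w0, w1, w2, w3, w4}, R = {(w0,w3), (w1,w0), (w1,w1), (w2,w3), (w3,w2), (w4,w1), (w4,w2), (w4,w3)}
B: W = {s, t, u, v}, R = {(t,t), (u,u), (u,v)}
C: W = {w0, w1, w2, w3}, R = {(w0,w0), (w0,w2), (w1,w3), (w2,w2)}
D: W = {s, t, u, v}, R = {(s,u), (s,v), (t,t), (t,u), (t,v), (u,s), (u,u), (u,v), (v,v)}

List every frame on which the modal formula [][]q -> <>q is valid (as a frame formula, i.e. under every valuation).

D

This is the axiom for a generalized confluence (Geach) condition; its first-order frame correspondent is forall x exists w (x R^2 w & xRw).
A: fails — at w0 but no w with w0R²w and w0Rw.
B: fails — at s but no w with sR²w and sRw.
C: fails — at w1 but no w with w1R²w and w1Rw.
D: condition met.
Valid on: D.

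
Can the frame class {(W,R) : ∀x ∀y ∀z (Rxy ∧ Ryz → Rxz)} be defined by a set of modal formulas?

Definable; □r → □□r defines it

Yes: it is transitivity, defined by the 4 schema □r → □□r.
Suppose □r→□□r is valid. Take Rxy, Ryz and set V(r)={w : Rxw}. Then □r at x, so □□r at x, so □r at y, so r at z, i.e. Rxz.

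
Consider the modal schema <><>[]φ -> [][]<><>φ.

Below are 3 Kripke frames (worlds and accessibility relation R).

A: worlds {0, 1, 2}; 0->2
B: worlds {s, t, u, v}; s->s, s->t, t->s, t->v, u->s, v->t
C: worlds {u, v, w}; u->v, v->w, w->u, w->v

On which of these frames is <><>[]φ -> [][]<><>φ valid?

A

The schema corresponds to a generalized confluence (Geach) condition: forall x forall y forall z ((x R^2 y & x R^2 z) -> exists w (yRw & z R^2 w)).
A: satisfies the condition.
B: fails — sR²v, sR²v but no w with vRw and vR²w.
C: fails — vR²u, vR²u but no t with uRt and uR²t.
Valid on: A.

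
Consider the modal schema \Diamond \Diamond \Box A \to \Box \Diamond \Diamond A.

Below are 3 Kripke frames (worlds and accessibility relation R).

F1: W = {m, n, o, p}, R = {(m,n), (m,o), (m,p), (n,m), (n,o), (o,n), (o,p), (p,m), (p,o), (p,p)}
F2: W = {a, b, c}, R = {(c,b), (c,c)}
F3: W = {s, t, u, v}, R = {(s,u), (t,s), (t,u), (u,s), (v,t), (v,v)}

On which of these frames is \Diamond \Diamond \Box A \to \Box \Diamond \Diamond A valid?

This is the axiom for a generalized confluence (Geach) condition; its first-order frame correspondent is \forall x \forall y \forall z ((x R^2 y \wedge xRz) \to \exists w (yRw \wedge z R^2 w)).
F1: satisfies the condition.
F2: fails — cR²b, cRb but no w with bRw and bR²w.
F3: fails — tR²s, tRs but no w with sRw and sR²w.
Valid on: F1.

F1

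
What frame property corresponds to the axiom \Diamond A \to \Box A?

partial functionality: \forall x \forall y \forall z (Rxy \wedge Rxz \to y = z)

This is the CD axiom.
It corresponds to partial functionality: \forall x \forall y \forall z (Rxy \wedge Rxz \to y = z).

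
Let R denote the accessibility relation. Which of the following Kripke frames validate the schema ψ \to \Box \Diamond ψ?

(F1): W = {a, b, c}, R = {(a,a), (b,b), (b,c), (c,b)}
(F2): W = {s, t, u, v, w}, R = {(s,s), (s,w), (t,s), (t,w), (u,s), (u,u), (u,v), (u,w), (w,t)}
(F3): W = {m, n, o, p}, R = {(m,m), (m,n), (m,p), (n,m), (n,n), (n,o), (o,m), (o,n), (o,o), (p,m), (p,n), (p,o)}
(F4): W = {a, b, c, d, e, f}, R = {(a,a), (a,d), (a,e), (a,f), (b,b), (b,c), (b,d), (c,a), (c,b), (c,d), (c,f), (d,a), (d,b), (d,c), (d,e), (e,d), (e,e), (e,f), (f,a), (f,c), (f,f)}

(F1)

Frame correspondent (Sahlqvist): \forall x \forall y (Rxy \to Ryx) — i.e. symmetry.
(F1): condition met.
(F2): fails — Ruv but not Rvu.
(F3): fails — Rom but not Rmo.
(F4): fails — Rae but not Rea.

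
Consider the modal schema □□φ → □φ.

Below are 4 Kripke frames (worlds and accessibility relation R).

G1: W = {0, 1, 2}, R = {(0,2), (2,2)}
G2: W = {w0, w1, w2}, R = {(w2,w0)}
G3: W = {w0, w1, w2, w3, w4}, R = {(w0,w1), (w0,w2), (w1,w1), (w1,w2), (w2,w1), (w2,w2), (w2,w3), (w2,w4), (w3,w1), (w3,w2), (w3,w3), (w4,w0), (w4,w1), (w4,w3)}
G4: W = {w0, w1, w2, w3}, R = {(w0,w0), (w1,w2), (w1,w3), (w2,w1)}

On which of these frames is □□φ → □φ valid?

G1

The schema corresponds to density: ∀x ∀y (Rxy → ∃z (Rxz ∧ Rzy)).
G1: holds.
G2: fails — Rw2w0 but no z with Rw2z and Rzw0.
G3: fails — Rw4w0 but no z with Rw4z and Rzw0.
G4: fails — Rw1w2 but no z with Rw1z and Rzw2.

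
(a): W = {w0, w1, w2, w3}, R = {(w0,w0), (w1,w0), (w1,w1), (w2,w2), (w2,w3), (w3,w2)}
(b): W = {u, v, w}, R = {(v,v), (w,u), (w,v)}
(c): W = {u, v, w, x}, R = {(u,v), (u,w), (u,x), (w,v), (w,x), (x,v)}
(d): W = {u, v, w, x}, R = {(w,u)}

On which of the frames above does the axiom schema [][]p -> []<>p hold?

(a)

The schema corresponds to a generalized confluence (Geach) condition: forall x forall z (xRz -> exists w (x R^2 w & zRw)).
(a): satisfies the condition.
(b): fails — wRu but no t with wR²t and uRt.
(c): fails — uRv but no t with uR²t and vRt.
(d): fails — wRu but no t with wR²t and uRt.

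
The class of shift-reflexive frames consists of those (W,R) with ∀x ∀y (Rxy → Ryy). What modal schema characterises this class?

This is shift-reflexivity; the standard corresponding axiom is T□: □(□ψ → ψ).
Suppose □(□ψ→ψ) is valid. Take Rxy and set V(ψ)={w : Ryw}. Then at y, □ψ holds; since □(□ψ→ψ) at x, □ψ→ψ at y, so ψ at y, i.e. Ryy.

□(□ψ → ψ)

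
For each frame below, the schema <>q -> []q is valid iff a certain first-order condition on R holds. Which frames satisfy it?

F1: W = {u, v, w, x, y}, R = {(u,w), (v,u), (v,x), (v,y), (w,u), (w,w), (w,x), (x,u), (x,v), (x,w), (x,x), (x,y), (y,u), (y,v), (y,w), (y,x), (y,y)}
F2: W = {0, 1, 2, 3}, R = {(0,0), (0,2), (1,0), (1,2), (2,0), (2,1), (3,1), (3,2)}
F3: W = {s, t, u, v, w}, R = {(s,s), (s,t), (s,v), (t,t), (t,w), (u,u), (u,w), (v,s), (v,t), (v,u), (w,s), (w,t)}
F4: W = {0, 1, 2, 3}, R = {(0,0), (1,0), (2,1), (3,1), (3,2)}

This is the axiom for partial functionality; its first-order frame correspondent is forall x forall y forall z (Rxy & Rxz -> y = z).
F1: fails — v sees both u and x.
F2: fails — 0 sees both 0 and 2.
F3: fails — s sees both s and t.
F4: fails — 3 sees both 1 and 2.
Valid on no frame.

none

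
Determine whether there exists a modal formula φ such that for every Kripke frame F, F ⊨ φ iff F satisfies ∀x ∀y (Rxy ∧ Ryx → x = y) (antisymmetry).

No — not modally definable

If a class were modally definable it would be closed under surjective bounded morphisms (Goldblatt–Thomason).
The 4-cycle (worlds a,b,c,d with a→b→c→d→a) is antisymmetric. Sending even-indexed worlds to a and odd-indexed worlds to b is a surjective bounded morphism onto the two-world frame with a↔b, which is not antisymmetric.
So no modal formula (or set of formulas) defines exactly the antisymmetric frames.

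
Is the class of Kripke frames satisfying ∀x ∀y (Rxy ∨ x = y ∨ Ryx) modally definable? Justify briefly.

If a class were modally definable it would be closed under disjoint unions (Goldblatt–Thomason).
Take 4 disjoint single-world reflexive frames: each is trivially connected, but their disjoint union has 4 worlds with no edge between distinct components, so it is not connected.
So no modal formula (or set of formulas) defines exactly the connected frames.

No — not modally definable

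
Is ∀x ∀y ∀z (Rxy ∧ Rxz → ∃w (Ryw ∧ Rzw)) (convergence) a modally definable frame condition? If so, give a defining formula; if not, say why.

Yes, by ◇□q → □◇q

The condition is convergence. A defining modal formula is ◇□q → □◇q.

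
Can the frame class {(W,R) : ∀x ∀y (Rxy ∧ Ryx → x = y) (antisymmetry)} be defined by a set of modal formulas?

If a class were modally definable it would be closed under surjective bounded morphisms (Goldblatt–Thomason).
The 4-cycle (worlds s,t,u,v with s→t→u→v→s) is antisymmetric. Sending even-indexed worlds to s and odd-indexed worlds to t is a surjective bounded morphism onto the two-world frame with s↔t, which is not antisymmetric.
So no modal formula (or set of formulas) defines exactly the antisymmetric frames.

No — not modally definable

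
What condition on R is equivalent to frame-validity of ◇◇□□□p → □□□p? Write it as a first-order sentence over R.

∀x ∀y ∀z ((xR²y ∧ xR³z) → ∃w (yR³w ∧ z = w))

This is a Sahlqvist (Geach-type) schema ◇^2□^3p → □^3◇^0p.
Minimal-valuation argument: fix x; take any y with xR^2y and any z with xR^3z. Set V(p) to the set of worlds R-reachable from y in exactly 3 steps. Then □^3p holds at y, so the antecedent holds at x; validity forces ◇^0p at z, giving a w with zR^0w and yR^3w.
First-order correspondent: ∀x ∀y ∀z ((xR²y ∧ xR³z) → ∃w (yR³w ∧ z = w)).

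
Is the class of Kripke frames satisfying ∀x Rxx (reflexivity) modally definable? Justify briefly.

Yes: it is reflexivity, defined by the T schema □r → r.

Definable; □r → r defines it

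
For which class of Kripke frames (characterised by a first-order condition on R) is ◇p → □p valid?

This is the CD axiom.
It corresponds to partial functionality: ∀x ∀y ∀z (Rxy ∧ Rxz → y = z).

Partial functionality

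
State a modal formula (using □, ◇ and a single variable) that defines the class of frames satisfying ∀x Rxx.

□r → r

The condition is reflexivity. The T schema □r → r defines it.
Suppose □r→r is valid. At any x set V(r)={w : Rxw}. Then □r holds at x, so r holds at x, i.e. Rxx.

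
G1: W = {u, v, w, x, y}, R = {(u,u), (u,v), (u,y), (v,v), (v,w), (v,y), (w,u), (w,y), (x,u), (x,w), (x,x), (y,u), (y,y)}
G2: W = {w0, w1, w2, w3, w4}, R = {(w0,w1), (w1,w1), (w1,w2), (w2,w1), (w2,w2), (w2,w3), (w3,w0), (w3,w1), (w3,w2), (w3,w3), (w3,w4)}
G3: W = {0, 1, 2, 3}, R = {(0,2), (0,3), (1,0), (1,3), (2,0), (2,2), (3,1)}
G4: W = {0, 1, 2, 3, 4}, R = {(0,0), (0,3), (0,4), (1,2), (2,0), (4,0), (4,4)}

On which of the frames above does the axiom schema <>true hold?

G1, G3

The schema corresponds to seriality: forall x exists y Rxy.
G1: ✓.
G2: fails — world w4 has no successor.
G3: ✓.
G4: fails — world 3 has no successor.
Valid on: G1, G3.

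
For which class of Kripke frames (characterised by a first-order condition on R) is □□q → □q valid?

Density

Suppose □□q→□q is valid. Take Rxy and set V(q)={w : xR²w}. Then □□q at x, so □q at x, so q at y, i.e. ∃z(Rxz∧Rzy).
Conversely, on a frame with density the schema holds at every world under every valuation.
So the correspondent is density.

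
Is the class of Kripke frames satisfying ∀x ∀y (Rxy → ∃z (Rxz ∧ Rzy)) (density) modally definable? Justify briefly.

Yes — defined by □□p → □p

The condition is density. A defining modal formula is □□p → □p.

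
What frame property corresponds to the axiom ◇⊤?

This is a form of the D axiom.
Its frame correspondent is seriality — ∀x ∃y Rxy.

seriality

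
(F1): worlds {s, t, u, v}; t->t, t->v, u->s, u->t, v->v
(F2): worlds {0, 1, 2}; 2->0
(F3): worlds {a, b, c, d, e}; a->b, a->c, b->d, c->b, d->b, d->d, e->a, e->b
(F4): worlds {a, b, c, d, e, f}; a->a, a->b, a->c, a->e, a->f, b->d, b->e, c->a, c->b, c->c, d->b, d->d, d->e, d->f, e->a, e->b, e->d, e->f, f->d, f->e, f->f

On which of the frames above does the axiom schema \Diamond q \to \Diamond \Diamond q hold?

(F4)

The schema corresponds to a generalized confluence (Geach) condition: \forall x \forall y (xRy \to \exists w (y = w \wedge x R^2 w)).
(F1): fails — uRs but no w with s=w and uR²w.
(F2): fails — 2R0 but no w with 0=w and 2R²w.
(F3): fails — aRc but no w with c=w and aR²w.
(F4): ✓.
Valid on: (F4).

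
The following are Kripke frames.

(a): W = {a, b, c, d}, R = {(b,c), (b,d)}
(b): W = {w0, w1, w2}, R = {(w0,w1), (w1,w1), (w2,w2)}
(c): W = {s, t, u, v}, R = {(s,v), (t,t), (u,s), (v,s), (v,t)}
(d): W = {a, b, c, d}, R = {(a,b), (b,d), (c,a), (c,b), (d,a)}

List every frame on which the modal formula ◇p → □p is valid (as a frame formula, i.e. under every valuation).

Frame correspondent (Sahlqvist): ∀x ∀y ∀z (Rxy ∧ Rxz → y = z) — i.e. partial functionality.
(a): fails — b sees both c and d.
(b): ✓.
(c): fails — v sees both s and t.
(d): fails — c sees both a and b.
Valid on: (b).

(b)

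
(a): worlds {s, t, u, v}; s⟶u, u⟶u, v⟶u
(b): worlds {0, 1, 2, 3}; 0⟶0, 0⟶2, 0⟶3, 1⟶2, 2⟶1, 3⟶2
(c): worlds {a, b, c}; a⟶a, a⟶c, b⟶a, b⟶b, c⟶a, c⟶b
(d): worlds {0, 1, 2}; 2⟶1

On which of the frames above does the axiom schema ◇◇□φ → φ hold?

The schema corresponds to a generalized confluence (Geach) condition: ∀x ∀y (xR²y → ∃w (yRw ∧ x = w)).
(a): fails — sR²u but no w with uRw and s=w.
(b): fails — 0R²1 but no w with 1Rw and 0=w.
(c): fails — bR²a but no w with aRw and b=w.
(d): holds.
Valid on: (d).

(d)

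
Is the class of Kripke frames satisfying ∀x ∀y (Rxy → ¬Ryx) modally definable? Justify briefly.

Modal frame validity is preserved under surjective bounded morphisms.
The 5-cycle (worlds 0,1,2,3,4 with 0→1→2→3→4→0) is asymmetric. Mapping every world to a single reflexive point • is a surjective bounded morphism, and the reflexive point is not asymmetric (R•• but asymmetry requires ¬R••).
So the class is not modally definable.

Not definable by any modal formula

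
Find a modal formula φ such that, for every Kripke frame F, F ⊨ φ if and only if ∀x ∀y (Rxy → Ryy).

A defining formula is □(□r → r) (the T□ axiom).

□(□r → r)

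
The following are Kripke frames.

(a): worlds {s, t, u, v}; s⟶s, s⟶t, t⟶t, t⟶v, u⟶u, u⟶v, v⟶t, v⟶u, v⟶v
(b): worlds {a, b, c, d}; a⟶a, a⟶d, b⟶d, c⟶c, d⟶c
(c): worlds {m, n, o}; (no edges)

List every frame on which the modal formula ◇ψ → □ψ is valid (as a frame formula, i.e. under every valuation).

(c)

This is the axiom for partial functionality; its first-order frame correspondent is ∀x ∀y ∀z (Rxy ∧ Rxz → y = z).
(a): fails — s sees both s and t.
(b): fails — a sees both a and d.
(c): satisfies the condition.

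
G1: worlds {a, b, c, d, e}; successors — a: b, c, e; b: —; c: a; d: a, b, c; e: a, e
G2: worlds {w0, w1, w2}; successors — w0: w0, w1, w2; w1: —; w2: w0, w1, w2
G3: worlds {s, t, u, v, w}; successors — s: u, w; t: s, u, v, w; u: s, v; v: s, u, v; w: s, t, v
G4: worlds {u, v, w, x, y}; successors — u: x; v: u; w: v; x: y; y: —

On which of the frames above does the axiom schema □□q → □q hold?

This is the axiom for density; its first-order frame correspondent is ∀x ∀y (Rxy → ∃z (Rxz ∧ Rzy)).
G1: fails — Rab but no z with Raz and Rzb.
G2: ✓.
G3: fails — Rwt but no z with Rwz and Rzt.
G4: fails — Rxy but no z with Rxz and Rzy.

G2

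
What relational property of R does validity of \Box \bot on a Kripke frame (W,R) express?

□⊥ is valid iff no world has any successor (otherwise □⊥ fails at any world with one).
Conversely, any frame satisfying \forall x \forall y \neg Rxy validates the schema.
So the correspondent is emptiness of R.

emptiness of R: \forall x \forall y \neg Rxy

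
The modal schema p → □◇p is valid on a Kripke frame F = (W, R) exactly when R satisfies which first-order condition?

symmetry

This is the B axiom.
It corresponds to symmetry: ∀x ∀y (Rxy → Ryx).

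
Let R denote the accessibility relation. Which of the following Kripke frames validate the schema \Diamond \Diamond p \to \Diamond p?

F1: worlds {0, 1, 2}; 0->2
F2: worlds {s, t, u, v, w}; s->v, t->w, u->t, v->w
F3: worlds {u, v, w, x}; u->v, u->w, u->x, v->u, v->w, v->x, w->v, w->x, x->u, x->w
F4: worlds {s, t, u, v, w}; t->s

F1, F4

The schema corresponds to transitivity: \forall x \forall y \forall z (Rxy \wedge Ryz \to Rxz).
F1: ✓.
F2: fails — Rsv and Rvw but not Rsw.
F3: fails — Ruv and Rvu but not Ruu.
F4: ✓.
Valid on: F1, F4.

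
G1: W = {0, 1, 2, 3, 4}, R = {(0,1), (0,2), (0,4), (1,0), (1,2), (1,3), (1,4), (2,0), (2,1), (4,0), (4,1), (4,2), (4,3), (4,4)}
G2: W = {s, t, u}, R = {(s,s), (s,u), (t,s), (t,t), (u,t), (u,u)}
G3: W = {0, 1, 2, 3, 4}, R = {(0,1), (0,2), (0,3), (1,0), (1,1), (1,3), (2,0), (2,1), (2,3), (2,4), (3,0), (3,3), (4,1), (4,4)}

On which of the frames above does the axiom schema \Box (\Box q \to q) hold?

G2

This is the axiom for shift-reflexivity; its first-order frame correspondent is \forall x \forall y (Rxy \to Ryy).
G1: fails — R10 but not R00.
G2: holds.
G3: fails — R10 but not R00.
Valid on: G2.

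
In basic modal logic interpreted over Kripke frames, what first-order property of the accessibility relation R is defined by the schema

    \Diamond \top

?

seriality: \forall x \exists y Rxy

This is a form of the D axiom.
Its frame correspondent is seriality — \forall x \exists y Rxy.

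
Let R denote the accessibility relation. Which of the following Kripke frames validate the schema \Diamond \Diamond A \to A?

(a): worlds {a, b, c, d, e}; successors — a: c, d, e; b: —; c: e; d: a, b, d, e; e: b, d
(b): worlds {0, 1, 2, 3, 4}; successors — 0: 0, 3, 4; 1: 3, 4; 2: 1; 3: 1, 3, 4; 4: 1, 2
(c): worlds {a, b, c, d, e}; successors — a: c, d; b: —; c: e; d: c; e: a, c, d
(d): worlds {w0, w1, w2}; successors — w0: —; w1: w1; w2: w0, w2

none

The schema corresponds to a generalized confluence (Geach) condition: \forall x \forall y (x R^2 y \to \exists w (y = w \wedge x = w)).
(a): fails — aR²b but b ≠ a.
(b): fails — 0R²1 but 1 ≠ 0.
(c): fails — aR²c but c ≠ a.
(d): fails — w2R²w0 but w0 ≠ w2.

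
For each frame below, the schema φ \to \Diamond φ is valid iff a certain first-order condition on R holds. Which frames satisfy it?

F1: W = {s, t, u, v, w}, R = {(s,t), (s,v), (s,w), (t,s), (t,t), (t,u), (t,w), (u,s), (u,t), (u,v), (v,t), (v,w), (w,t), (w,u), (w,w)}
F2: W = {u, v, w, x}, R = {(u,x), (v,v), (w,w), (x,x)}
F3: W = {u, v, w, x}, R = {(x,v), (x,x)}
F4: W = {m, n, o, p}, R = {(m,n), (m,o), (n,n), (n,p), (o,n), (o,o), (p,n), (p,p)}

none

The schema corresponds to reflexivity: \forall x Rxx.
F1: fails — world s does not see itself.
F2: fails — world u does not see itself.
F3: fails — world u does not see itself.
F4: fails — world m does not see itself.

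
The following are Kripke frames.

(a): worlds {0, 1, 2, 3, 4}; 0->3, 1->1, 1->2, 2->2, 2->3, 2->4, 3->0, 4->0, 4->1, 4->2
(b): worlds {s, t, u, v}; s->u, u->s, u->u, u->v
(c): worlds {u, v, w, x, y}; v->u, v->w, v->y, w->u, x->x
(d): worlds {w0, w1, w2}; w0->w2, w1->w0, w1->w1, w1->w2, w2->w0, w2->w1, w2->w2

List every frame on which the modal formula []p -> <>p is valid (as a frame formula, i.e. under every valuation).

This is the axiom for seriality; its first-order frame correspondent is forall x exists y Rxy.
(a): condition met.
(b): fails — world t has no successor.
(c): fails — world u has no successor.
(d): condition met.
Valid on: (a), (d).

(a), (d)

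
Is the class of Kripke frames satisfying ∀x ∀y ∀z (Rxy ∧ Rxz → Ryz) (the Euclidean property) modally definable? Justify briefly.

Yes — defined by ◇r → □◇r

Yes: it is the Euclidean property, defined by the 5 schema ◇r → □◇r.
Suppose ◇r→□◇r is valid. Take Rxy, Rxz and set V(r)={y}. Then ◇r at x, so □◇r at x, so ◇r at z, so some w with Rzw has r; w=y, i.e. Rzy. By symmetry of the argument, Ryz.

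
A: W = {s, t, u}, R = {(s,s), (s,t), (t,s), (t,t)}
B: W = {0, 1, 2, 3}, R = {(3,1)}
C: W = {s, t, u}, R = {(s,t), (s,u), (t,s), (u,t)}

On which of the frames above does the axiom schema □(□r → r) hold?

A

The schema corresponds to shift-reflexivity: ∀x ∀y (Rxy → Ryy).
A: condition met.
B: fails — R31 but not R11.
C: fails — Rsu but not Ruu.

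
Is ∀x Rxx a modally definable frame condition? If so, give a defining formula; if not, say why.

This is a Sahlqvist condition; the T axiom □q → q defines it.
Suppose □q→q is valid. At any x set V(q)={w : Rxw}. Then □q holds at x, so q holds at x, i.e. Rxx.

Yes, by □q → q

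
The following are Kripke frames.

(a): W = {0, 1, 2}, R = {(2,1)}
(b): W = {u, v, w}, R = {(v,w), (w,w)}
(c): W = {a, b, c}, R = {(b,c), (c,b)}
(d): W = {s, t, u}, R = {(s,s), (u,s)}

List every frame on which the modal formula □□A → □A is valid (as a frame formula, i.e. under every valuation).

(b), (d)

The schema corresponds to density: ∀x ∀y (Rxy → ∃z (Rxz ∧ Rzy)).
(a): fails — R21 but no z with R2z and Rz1.
(b): ✓.
(c): fails — Rbc but no z with Rbz and Rzc.
(d): ✓.
Valid on: (b), (d).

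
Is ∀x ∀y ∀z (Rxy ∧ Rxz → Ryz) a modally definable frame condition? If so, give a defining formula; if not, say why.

Yes, by ◇r → □◇r

The condition is the Euclidean property. A defining modal formula is ◇r → □◇r.
Suppose ◇r→□◇r is valid. Take Rxy, Rxz and set V(r)={y}. Then ◇r at x, so □◇r at x, so ◇r at z, so some w with Rzw has r; w=y, i.e. Rzy. By symmetry of the argument, Ryz.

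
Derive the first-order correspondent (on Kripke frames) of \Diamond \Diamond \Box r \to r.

This is a Sahlqvist (Geach-type) schema ◇^2□^1r → □^0◇^0r.
Minimal-valuation argument: fix x; take any y with xR^2y and any z with xR^0z. Set V(r) to the set of worlds R-reachable from y in exactly 1 step. Then □^1r holds at y, so the antecedent holds at x; validity forces ◇^0r at z, giving a w with zR^0w and yR^1w.
First-order correspondent: \forall x \forall y (x R^2 y \to \exists w (yRw \wedge x = w)).

\forall x \forall y (x R^2 y \to \exists w (yRw \wedge x = w))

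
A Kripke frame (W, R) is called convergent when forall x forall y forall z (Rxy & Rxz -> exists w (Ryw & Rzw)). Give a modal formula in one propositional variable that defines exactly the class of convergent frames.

◇□r → □◇r

This is convergence; the standard corresponding axiom is .2: ◇□r → □◇r.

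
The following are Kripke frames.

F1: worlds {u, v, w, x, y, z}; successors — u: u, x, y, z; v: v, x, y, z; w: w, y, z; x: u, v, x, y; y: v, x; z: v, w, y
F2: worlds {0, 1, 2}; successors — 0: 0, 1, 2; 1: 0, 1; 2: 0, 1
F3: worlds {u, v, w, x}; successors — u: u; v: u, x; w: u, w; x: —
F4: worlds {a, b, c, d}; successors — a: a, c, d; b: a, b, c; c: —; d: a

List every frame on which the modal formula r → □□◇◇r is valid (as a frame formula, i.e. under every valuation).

Frame correspondent (Sahlqvist): ∀x ∀z (xR²z → ∃w (x = w ∧ zR²w)) — i.e. a generalized confluence (Geach) condition.
F1: fails — uR²w but no t with u=t and wR²t.
F2: ✓.
F3: fails — vR²u but no t with v=t and uR²t.
F4: fails — aR²c but no w with a=w and cR²w.

F2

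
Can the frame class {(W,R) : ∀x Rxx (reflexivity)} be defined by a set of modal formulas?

The condition is reflexivity. A defining modal formula is □q → q.
Suppose □q→q is valid. At any x set V(q)={w : Rxw}. Then □q holds at x, so q holds at x, i.e. Rxx.

Definable; □q → q defines it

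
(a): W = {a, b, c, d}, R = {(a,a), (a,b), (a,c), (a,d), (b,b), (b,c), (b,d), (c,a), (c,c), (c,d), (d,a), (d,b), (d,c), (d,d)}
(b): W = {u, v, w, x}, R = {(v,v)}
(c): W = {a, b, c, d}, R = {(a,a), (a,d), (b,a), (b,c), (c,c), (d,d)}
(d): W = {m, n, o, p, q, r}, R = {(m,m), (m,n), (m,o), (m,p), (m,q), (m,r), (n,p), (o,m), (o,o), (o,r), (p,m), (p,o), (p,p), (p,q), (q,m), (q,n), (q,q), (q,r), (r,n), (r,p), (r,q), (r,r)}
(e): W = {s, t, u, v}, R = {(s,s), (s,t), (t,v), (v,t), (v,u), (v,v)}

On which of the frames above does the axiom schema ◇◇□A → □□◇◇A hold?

Frame correspondent (Sahlqvist): ∀x ∀y ∀z ((xR²y ∧ xR²z) → ∃w (yRw ∧ zR²w)) — i.e. a generalized confluence (Geach) condition.
(a): satisfies the condition.
(b): satisfies the condition.
(c): fails — bR²a, bR²c but no w with aRw and cR²w.
(d): satisfies the condition.
(e): fails — tR²t, tR²u but no w with tRw and uR²w.
Valid on: (a), (b), (d).

(a), (b), (d)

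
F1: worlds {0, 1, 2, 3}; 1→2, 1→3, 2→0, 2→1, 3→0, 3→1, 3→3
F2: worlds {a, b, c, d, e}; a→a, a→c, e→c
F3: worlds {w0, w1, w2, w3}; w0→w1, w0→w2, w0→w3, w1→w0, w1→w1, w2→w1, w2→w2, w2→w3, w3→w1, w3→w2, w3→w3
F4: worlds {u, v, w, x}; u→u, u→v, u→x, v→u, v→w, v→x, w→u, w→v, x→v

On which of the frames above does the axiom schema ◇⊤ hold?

F3, F4

Frame correspondent (Sahlqvist): ∀x ∃y Rxy — i.e. seriality.
F1: fails — world 0 has no successor.
F2: fails — world b has no successor.
F3: ✓.
F4: ✓.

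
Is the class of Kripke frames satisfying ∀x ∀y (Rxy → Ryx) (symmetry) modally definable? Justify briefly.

Yes, by q → □◇q

This is a Sahlqvist condition; the B axiom q → □◇q defines it.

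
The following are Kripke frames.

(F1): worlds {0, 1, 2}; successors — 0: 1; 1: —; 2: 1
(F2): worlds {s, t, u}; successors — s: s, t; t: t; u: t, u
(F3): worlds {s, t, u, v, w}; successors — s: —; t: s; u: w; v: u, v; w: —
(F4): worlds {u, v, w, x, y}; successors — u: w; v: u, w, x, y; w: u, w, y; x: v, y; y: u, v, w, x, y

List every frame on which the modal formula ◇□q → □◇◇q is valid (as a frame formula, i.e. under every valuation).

(F2), (F4)

The schema corresponds to a generalized confluence (Geach) condition: ∀x ∀y ∀z ((xRy ∧ xRz) → ∃w (yRw ∧ zR²w)).
(F1): fails — 0R1, 0R1 but no w with 1Rw and 1R²w.
(F2): condition met.
(F3): fails — tRs, tRs but no w* with sRw* and sR²w*.
(F4): condition met.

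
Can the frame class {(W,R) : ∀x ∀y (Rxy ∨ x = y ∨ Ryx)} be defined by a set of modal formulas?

Modal frame validity is preserved under disjoint unions.
Take 4 disjoint single-world reflexive frames: each is trivially connected, but their disjoint union has 4 worlds with no edge between distinct components, so it is not connected.
So the class is not modally definable.

Not definable by any modal formula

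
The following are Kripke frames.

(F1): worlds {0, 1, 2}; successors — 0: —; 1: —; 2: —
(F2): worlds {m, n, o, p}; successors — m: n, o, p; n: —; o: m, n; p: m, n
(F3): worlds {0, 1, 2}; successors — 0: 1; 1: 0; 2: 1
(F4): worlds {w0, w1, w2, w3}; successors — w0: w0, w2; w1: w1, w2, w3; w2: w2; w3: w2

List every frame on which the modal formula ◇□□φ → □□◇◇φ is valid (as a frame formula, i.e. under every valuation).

Frame correspondent (Sahlqvist): ∀x ∀y ∀z ((xRy ∧ xR²z) → ∃w (yR²w ∧ zR²w)) — i.e. a generalized confluence (Geach) condition.
(F1): ✓.
(F2): fails — mRn, mR²m but no w with nR²w and mR²w.
(F3): fails — 0R1, 0R²0 but no w with 1R²w and 0R²w.
(F4): ✓.

(F1), (F4)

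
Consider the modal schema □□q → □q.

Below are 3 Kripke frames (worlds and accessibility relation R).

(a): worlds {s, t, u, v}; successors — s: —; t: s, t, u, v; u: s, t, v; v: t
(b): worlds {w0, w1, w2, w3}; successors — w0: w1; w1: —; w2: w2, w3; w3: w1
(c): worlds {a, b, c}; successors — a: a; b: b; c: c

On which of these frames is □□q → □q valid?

Frame correspondent (Sahlqvist): ∀x ∀y (Rxy → ∃z (Rxz ∧ Rzy)) — i.e. density.
(a): ✓.
(b): fails — Rw0w1 but no z with Rw0z and Rzw1.
(c): ✓.

(a), (c)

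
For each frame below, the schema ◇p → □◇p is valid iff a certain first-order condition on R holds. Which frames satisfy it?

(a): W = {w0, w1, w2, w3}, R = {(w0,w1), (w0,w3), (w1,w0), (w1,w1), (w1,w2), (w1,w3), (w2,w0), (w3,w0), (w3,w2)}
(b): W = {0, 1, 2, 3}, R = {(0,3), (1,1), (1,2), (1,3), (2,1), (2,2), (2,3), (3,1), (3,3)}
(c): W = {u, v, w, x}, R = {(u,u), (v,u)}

(c)

Frame correspondent (Sahlqvist): ∀x ∀y ∀z (Rxy ∧ Rxz → Ryz) — i.e. the Euclidean property.
(a): fails — Rw0w3 and Rw0w1 but not Rw3w1.
(b): fails — R13 and R12 but not R32.
(c): holds.
Valid on: (c).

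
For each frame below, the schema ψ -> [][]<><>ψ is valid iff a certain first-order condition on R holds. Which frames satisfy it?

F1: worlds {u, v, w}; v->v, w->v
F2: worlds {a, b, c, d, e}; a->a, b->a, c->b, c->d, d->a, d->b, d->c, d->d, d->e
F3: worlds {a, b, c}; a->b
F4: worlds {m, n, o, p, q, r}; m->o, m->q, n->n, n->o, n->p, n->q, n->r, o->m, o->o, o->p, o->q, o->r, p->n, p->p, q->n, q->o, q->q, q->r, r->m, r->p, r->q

This is the axiom for a generalized confluence (Geach) condition; its first-order frame correspondent is forall x forall z (x R^2 z -> exists w (x = w & z R^2 w)).
F1: fails — wR²v but no t with w=t and vR²t.
F2: fails — bR²a but no w with b=w and aR²w.
F3: ✓.
F4: fails — mR²p but no w with m=w and pR²w.
Valid on: F3.

F3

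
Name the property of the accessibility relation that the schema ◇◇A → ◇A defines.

Equivalently (dual form): □A → □□A.
Suppose □A→□□A is valid. Take Rxy, Ryz and set V(A)={w : Rxw}. Then □A at x, so □□A at x, so □A at y, so A at z, i.e. Rxz.
The converse is a direct semantic check.
So the correspondent is transitivity.

transitivity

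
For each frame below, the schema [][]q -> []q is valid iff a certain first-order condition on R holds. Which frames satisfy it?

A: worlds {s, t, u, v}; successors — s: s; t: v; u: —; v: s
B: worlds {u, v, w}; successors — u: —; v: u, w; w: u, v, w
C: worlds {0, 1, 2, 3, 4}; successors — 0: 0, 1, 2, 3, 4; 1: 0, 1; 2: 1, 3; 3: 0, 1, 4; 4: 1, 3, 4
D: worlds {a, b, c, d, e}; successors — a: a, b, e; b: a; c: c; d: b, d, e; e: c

Frame correspondent (Sahlqvist): forall x forall y (Rxy -> exists z (Rxz & Rzy)) — i.e. density.
A: fails — Rtv but no z with Rtz and Rzv.
B: ✓.
C: fails — R23 but no z with R2z and Rz3.
D: ✓.

B, D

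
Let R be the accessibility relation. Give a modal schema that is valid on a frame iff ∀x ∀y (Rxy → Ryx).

ψ → □◇ψ

The condition is symmetry. The B schema ψ → □◇ψ defines it.
Suppose ψ→□◇ψ is valid. Take Rxy and set V(ψ)={x}. Then ψ at x, so □◇ψ at x, so ◇ψ at y, so some z with Ryz has ψ; z=x, i.e. Ryx.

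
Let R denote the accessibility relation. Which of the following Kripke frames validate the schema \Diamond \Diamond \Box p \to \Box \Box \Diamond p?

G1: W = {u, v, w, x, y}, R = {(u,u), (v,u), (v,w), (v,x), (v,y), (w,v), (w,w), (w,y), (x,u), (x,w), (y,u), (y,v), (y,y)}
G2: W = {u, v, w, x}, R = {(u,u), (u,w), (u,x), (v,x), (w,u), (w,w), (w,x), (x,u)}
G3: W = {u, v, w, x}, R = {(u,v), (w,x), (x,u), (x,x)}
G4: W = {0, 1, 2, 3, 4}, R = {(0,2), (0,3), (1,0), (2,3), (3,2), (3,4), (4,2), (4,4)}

G2

The schema corresponds to a generalized confluence (Geach) condition: \forall x \forall y \forall z ((x R^2 y \wedge x R^2 z) \to \exists w (yRw \wedge zRw)).
G1: fails — vR²u, vR²w but no t with uRt and wRt.
G2: holds.
G3: fails — wR²u, wR²x but no t with uRt and xRt.
G4: fails — 0R²2, 0R²3 but no w with 2Rw and 3Rw.
Valid on: G2.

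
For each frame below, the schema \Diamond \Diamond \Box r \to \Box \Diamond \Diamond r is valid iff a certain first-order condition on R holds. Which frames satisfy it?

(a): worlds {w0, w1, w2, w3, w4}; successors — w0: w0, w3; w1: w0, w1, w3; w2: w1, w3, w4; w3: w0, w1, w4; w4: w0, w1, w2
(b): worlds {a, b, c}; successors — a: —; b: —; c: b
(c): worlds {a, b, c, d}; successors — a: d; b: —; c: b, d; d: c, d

This is the axiom for a generalized confluence (Geach) condition; its first-order frame correspondent is \forall x \forall y \forall z ((x R^2 y \wedge xRz) \to \exists w (yRw \wedge z R^2 w)).
(a): holds.
(b): holds.
(c): fails — cR²c, cRb but no w with cRw and bR²w.
Valid on: (a), (b).

(a), (b)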